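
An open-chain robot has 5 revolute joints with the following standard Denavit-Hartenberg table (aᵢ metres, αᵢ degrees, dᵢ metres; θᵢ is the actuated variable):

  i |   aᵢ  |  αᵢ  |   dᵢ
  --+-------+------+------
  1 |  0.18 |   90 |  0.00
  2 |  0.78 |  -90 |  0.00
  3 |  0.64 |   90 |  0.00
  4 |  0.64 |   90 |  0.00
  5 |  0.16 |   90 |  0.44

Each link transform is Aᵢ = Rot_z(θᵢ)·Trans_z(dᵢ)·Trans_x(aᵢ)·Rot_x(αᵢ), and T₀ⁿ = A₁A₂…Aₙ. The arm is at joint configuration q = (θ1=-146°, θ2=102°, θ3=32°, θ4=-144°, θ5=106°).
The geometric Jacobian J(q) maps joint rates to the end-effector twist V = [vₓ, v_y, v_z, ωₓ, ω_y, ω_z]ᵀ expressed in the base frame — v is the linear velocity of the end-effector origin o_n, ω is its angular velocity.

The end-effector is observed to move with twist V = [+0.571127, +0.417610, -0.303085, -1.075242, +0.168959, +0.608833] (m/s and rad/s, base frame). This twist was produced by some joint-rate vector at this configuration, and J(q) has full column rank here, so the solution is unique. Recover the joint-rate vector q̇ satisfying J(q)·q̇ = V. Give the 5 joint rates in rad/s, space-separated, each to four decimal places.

0.3460 0.9600 -0.5680 -0.1370 -0.3290

o_n = [-0.1136, 0.1451, 0.7579]
J₁: ẑ×o_n = [-0.1451, -0.1136, 0.0000], ω = ẑ
J2: z=[-0.5592, 0.8290, 0.0000] o=[-0.1492, -0.1007, 0.0000] → [0.6284, 0.4238, -0.1669, -0.5592, 0.8290, 0.0000]
J3: z=[0.8109, 0.5470, -0.2079] o=[-0.0148, -0.0100, 0.7630] → [0.0295, 0.0246, 0.1798, 0.8109, 0.5470, -0.2079]
J4: z=[-0.3829, 0.7647, 0.5183] o=[0.2684, -0.2280, 1.2938] → [-0.6032, -0.4032, 0.1493, -0.3829, 0.7647, 0.5183]
J5: z=[0.3960, 0.6428, -0.6558] o=[-0.2657, -0.2574, 0.9426] → [0.1453, -0.0267, 0.0616, 0.3960, 0.6428, -0.6558]
q̇ = J⁺·V = [0.3460, 0.9600, -0.5680, -0.1370, -0.3290]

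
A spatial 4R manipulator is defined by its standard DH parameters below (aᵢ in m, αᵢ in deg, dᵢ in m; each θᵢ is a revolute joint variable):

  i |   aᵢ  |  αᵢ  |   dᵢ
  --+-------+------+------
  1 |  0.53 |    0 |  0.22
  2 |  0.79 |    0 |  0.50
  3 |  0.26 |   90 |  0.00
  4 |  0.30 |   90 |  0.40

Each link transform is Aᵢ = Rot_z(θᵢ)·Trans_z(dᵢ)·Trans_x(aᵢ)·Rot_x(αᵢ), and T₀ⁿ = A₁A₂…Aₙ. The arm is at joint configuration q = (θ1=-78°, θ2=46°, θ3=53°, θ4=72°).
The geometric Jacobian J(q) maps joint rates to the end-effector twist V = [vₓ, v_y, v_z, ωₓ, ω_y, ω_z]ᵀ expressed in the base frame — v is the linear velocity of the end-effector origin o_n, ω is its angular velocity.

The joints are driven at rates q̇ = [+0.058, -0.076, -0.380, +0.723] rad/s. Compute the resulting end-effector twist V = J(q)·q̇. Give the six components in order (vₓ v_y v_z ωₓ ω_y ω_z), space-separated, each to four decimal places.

o_n = [1.2528, -1.1841, 1.0053]
J₁: ẑ×o_n = [1.1841, 1.2528, -0.0000], ω = ẑ
J2: z=[0.0000, 0.0000, 1.0000] o=[0.1102, -0.5184, 0.2200] → [0.6657, 1.1426, -0.0000, 0.0000, 0.0000, 1.0000]
J3: z=[0.0000, 0.0000, 1.0000] o=[0.7802, -0.9371, 0.7200] → [0.2470, 0.4726, -0.0000, 0.0000, 0.0000, 1.0000]
J4: z=[0.3584, -0.9336, 0.0000] o=[1.0229, -0.8439, 0.7200] → [-0.2664, -0.1022, 0.0927, 0.3584, -0.9336, 0.0000]
V = J·q̇ = [-0.2684, -0.2677, 0.0670, 0.2591, -0.6750, -0.3980]

-0.2684 -0.2677 0.0670 0.2591 -0.6750 -0.3980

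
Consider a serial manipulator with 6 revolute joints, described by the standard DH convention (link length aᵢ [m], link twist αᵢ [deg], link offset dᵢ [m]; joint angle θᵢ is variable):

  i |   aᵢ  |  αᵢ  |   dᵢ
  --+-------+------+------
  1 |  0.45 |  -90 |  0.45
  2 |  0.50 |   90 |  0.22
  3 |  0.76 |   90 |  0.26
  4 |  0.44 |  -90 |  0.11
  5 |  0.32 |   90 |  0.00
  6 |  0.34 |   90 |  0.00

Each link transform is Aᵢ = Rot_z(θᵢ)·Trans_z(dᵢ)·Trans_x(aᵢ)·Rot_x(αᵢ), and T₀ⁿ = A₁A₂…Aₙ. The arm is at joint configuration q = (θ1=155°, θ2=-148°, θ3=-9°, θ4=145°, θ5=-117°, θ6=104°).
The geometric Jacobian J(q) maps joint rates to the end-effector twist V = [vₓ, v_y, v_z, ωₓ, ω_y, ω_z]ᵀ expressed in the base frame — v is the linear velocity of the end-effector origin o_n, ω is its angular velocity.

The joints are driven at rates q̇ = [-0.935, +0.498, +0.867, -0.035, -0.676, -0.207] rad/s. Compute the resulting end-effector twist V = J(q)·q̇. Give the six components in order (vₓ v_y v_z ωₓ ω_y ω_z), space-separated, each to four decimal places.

0.1141 -0.5639 0.6816 0.7355 -0.7873 -2.1106

o_n = [0.3122, 0.0140, 0.6918]
J₁: ẑ×o_n = [-0.0140, 0.3122, 0.0000], ω = ẑ
J2: z=[-0.4226, -0.9063, 0.0000] o=[-0.4078, 0.1902, 0.4500] → [-0.2192, 0.1022, 0.7271, -0.4226, -0.9063, 0.0000]
J3: z=[0.4803, -0.2240, -0.8480] o=[-0.1165, -0.1884, 0.7150] → [0.1768, -0.3525, 0.1932, 0.4803, -0.2240, -0.8480]
J4: z=[0.2972, 0.9512, -0.0829] o=[0.6355, -0.4079, 0.8922] → [-0.1557, 0.0864, 0.4329, 0.2972, 0.9512, -0.0829]
J5: z=[-0.8668, 0.3052, 0.3945] o=[0.4920, -0.2833, 0.4805] → [-0.0528, 0.1123, -0.2028, -0.8668, 0.3052, 0.3945]
J6: z=[0.2220, -0.4723, 0.8530] o=[0.6349, -0.0187, 0.5898] → [-0.0760, -0.2979, -0.1451, 0.2220, -0.4723, 0.8530]
V = J·q̇ = [0.1141, -0.5639, 0.6816, 0.7355, -0.7873, -2.1106]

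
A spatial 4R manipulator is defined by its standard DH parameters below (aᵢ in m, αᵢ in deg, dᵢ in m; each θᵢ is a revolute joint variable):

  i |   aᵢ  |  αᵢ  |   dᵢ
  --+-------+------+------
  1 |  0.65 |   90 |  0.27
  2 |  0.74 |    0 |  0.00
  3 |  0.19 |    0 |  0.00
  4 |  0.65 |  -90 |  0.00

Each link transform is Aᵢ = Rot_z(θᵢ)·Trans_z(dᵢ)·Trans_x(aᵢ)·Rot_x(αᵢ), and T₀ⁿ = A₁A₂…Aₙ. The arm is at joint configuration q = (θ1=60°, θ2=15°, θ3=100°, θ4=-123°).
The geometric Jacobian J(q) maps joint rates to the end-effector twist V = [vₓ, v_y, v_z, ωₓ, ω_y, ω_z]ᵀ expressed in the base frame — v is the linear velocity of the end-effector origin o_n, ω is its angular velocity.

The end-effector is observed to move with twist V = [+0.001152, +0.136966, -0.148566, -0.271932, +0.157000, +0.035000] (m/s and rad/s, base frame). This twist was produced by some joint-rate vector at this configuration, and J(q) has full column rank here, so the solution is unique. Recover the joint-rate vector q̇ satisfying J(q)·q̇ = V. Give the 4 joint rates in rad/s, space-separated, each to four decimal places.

o_n = [0.9641, 1.6698, 0.5433]
J₁: ẑ×o_n = [-1.6698, 0.9641, 0.0000], ω = ẑ
J2: z=[0.8660, -0.5000, 0.0000] o=[0.3250, 0.5629, 0.2700] → [-0.1366, -0.2367, 1.2782, 0.8660, -0.5000, 0.0000]
J3: z=[0.8660, -0.5000, 0.0000] o=[0.6824, 1.1819, 0.4615] → [-0.0409, -0.0708, 0.5634, 0.8660, -0.5000, 0.0000]
J4: z=[0.8660, -0.5000, 0.0000] o=[0.6422, 1.1124, 0.6337] → [0.0452, 0.0783, 0.6437, 0.8660, -0.5000, 0.0000]
q̇ = J⁺·V = [0.0350, -0.0190, -0.8170, 0.5220]

0.0350 -0.0190 -0.8170 0.5220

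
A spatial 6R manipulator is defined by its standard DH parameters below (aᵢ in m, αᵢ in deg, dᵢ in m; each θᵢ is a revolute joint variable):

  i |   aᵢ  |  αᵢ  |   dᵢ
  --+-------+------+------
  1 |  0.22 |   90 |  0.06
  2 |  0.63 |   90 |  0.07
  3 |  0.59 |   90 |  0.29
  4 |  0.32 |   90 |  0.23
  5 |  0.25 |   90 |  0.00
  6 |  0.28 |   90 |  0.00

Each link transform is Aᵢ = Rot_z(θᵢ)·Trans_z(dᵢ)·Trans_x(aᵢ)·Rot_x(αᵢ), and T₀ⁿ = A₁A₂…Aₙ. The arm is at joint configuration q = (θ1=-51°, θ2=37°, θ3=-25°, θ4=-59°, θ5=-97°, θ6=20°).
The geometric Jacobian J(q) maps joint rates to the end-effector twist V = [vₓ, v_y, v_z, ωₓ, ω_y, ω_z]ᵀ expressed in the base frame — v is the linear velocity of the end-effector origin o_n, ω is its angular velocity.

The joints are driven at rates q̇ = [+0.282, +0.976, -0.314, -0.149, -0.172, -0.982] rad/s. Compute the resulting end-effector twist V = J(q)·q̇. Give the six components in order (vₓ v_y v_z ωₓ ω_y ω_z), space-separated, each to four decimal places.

0.1203 0.7480 0.9679 -0.7833 -0.5343 1.5518

o_n = [0.7730, -1.0379, 0.8436]
J₁: ẑ×o_n = [1.0379, 0.7730, -0.0000], ω = ẑ
J2: z=[-0.7771, -0.6293, 0.0000] o=[0.1385, -0.1710, 0.0600] → [-0.4931, 0.6090, 1.0730, -0.7771, -0.6293, 0.0000]
J3: z=[0.3787, -0.4677, -0.7986] o=[0.4007, -0.6060, 0.4391] → [-0.5340, -0.4505, 0.0106, 0.3787, -0.4677, -0.7986]
J4: z=[0.4919, 0.8327, -0.2543] o=[0.9730, -0.9166, 0.5293] → [0.2308, -0.1037, 0.1069, 0.4919, 0.8327, -0.2543]
J5: z=[-0.8670, 0.4951, -0.0562] o=[1.1115, -0.6457, 0.7798] → [0.0095, 0.0743, 0.5076, -0.8670, 0.4951, -0.0562]
J6: z=[-0.0186, -0.1448, -0.9893] o=[0.9870, -0.8599, 0.8135] → [-0.1804, 0.2123, -0.0277, -0.0186, -0.1448, -0.9893]
V = J·q̇ = [0.1203, 0.7480, 0.9679, -0.7833, -0.5343, 1.5518]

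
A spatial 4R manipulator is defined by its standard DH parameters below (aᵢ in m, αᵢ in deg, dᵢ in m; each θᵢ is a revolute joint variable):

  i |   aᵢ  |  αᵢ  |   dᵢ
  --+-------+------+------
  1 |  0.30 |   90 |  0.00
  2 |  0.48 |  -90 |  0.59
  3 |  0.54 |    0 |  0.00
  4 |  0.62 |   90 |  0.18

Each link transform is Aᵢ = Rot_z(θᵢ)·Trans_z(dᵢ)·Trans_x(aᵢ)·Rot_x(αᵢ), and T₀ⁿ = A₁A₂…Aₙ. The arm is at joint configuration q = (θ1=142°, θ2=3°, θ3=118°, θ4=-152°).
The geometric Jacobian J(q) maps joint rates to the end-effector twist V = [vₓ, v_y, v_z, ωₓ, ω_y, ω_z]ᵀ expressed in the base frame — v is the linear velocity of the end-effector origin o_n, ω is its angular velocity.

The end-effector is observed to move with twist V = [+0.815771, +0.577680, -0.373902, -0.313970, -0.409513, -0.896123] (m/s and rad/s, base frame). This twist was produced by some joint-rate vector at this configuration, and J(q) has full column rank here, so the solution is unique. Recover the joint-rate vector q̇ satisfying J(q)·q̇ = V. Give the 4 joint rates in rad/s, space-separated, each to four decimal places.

-0.9860 -0.5160 -0.0470 0.1370

o_n = [-0.5285, 0.9966, 0.2185]
J₁: ẑ×o_n = [-0.9966, -0.5285, 0.0000], ω = ẑ
J2: z=[0.6157, 0.7880, 0.0000] o=[-0.2364, 0.1847, 0.0000] → [0.1722, -0.1345, 0.7301, 0.6157, 0.7880, 0.0000]
J3: z=[0.0412, -0.0322, 0.9986] o=[-0.2509, 0.9447, 0.0251] → [-0.0580, -0.2853, -0.0068, 0.0412, -0.0322, 0.9986]
J4: z=[0.0412, -0.0322, 0.9986] o=[-0.3449, 0.4132, 0.0119] → [-0.5893, -0.1919, 0.0181, 0.0412, -0.0322, 0.9986]
q̇ = J⁺·V = [-0.9860, -0.5160, -0.0470, 0.1370]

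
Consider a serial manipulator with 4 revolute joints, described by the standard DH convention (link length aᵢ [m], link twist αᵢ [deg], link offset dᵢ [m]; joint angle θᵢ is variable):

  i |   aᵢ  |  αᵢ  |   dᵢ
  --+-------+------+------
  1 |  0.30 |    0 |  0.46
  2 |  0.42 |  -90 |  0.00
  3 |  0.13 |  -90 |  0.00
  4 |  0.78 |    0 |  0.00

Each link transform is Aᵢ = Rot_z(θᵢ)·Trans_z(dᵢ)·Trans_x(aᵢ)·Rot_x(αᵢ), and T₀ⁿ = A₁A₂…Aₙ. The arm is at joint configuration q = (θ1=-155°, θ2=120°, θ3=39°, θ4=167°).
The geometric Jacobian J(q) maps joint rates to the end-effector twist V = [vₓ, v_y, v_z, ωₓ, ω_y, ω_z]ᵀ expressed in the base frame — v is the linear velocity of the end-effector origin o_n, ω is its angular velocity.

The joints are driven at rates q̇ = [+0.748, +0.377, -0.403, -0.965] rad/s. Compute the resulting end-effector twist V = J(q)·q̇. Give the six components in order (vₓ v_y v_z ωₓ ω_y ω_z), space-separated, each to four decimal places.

-0.2321 -0.9653 -0.3039 0.2663 -0.6784 1.8749

o_n = [-0.4296, -0.2306, 0.8565]
J₁: ẑ×o_n = [0.2306, -0.4296, 0.0000], ω = ẑ
J2: z=[0.0000, 0.0000, 1.0000] o=[-0.2719, -0.1268, 0.4600] → [0.1038, -0.1577, 0.0000, 0.0000, 0.0000, 1.0000]
J3: z=[0.5736, 0.8192, 0.0000] o=[0.0722, -0.3677, 0.4600] → [0.3248, -0.2274, 0.4896, 0.5736, 0.8192, 0.0000]
J4: z=[-0.5155, 0.3610, -0.7771] o=[0.1549, -0.4256, 0.3782] → [0.3242, 0.7008, 0.1104, -0.5155, 0.3610, -0.7771]
V = J·q̇ = [-0.2321, -0.9653, -0.3039, 0.2663, -0.6784, 1.8749]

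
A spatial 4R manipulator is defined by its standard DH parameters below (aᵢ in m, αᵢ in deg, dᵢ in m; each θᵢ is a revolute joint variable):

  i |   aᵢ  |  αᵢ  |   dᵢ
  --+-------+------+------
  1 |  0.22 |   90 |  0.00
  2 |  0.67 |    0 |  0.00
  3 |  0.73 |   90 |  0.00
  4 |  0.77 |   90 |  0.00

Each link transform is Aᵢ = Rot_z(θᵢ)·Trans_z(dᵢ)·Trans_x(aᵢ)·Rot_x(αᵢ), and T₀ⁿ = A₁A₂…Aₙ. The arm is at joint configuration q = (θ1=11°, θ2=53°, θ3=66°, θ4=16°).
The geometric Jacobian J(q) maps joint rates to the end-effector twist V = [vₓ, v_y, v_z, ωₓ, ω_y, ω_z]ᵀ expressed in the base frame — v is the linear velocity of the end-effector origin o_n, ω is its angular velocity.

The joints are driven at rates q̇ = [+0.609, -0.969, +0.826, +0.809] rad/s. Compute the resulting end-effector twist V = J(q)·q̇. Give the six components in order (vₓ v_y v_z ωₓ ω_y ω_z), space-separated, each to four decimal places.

o_n = [-0.0474, -0.2254, 1.8209]
J₁: ẑ×o_n = [0.2254, -0.0474, 0.0000], ω = ẑ
J2: z=[0.1908, -0.9816, 0.0000] o=[0.2160, 0.0420, 0.0000] → [-1.7875, -0.3474, -0.3095, 0.1908, -0.9816, 0.0000]
J3: z=[0.1908, -0.9816, 0.0000] o=[0.6118, 0.1189, 0.5351] → [-1.2622, -0.2454, -0.7128, 0.1908, -0.9816, 0.0000]
J4: z=[0.8586, 0.1669, 0.4848] o=[0.2644, 0.0514, 1.1736] → [0.2422, -0.7069, -0.1856, 0.8586, 0.1669, 0.4848]
V = J·q̇ = [1.0227, -0.4668, -0.4390, 0.6673, 0.2754, 1.0012]

1.0227 -0.4668 -0.4390 0.6673 0.2754 1.0012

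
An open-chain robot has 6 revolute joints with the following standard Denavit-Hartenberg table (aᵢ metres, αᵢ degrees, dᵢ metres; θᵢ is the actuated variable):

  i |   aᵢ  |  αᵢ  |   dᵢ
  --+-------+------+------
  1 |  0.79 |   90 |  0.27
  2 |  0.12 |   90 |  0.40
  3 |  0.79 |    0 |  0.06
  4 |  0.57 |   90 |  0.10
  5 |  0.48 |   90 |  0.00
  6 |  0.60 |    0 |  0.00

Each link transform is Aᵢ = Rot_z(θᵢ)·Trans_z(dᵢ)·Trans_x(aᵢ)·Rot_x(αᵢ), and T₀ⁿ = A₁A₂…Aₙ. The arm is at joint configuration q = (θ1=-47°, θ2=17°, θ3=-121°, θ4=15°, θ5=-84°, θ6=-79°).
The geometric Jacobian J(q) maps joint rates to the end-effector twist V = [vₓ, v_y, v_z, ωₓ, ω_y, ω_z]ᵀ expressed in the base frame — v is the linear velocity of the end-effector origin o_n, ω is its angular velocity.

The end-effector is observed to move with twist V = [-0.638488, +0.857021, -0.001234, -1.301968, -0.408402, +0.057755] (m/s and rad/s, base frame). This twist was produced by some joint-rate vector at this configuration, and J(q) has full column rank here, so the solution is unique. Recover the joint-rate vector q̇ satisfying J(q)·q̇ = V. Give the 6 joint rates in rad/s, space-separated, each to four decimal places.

o_n = [1.2871, 0.1551, 0.7131]
J₁: ẑ×o_n = [-0.1551, 1.2871, 0.0000], ω = ẑ
J2: z=[-0.7314, -0.6820, 0.0000] o=[0.5388, -0.5778, 0.2700] → [-0.3022, 0.3241, -0.0256, -0.7314, -0.6820, 0.0000]
J3: z=[0.1994, -0.2138, -0.9563] o=[0.3245, -0.9345, 0.3051] → [0.9548, -1.0019, 0.4231, 0.1994, -0.2138, -0.9563]
J4: z=[0.1994, -0.2138, -0.9563] o=[0.5663, -0.2009, 0.1287] → [0.2156, -0.8058, 0.2251, 0.1994, -0.2138, -0.9563]
J5: z=[-0.8285, 0.4843, -0.2810] o=[0.8845, 0.2612, -0.0128] → [0.3218, 0.4883, -0.1071, -0.8285, 0.4843, -0.2810]
J6: z=[-0.5412, -0.8214, 0.1801] o=[0.8156, 0.4059, 0.4396] → [-0.1794, 0.2329, 0.5230, -0.5412, -0.8214, 0.1801]
q̇ = J⁺·V = [-0.1190, 0.4870, -0.7710, 0.4900, 0.6970, 0.5770]

-0.1190 0.4870 -0.7710 0.4900 0.6970 0.5770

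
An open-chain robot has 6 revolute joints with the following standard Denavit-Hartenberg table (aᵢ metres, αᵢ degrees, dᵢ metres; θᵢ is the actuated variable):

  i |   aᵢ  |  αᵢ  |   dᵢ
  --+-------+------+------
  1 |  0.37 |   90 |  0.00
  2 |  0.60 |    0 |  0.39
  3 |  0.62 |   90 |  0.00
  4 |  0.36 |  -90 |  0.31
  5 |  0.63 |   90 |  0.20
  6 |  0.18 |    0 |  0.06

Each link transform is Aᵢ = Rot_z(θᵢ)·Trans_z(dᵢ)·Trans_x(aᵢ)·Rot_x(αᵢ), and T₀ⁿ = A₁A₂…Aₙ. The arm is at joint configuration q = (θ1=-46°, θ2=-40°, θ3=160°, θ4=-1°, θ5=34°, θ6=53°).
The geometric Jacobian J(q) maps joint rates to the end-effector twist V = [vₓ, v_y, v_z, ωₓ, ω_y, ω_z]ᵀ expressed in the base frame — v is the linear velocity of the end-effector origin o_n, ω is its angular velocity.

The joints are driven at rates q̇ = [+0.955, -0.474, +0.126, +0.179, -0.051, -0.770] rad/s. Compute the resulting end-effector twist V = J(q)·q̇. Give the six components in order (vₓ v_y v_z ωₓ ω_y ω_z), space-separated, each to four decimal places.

o_n = [-0.5375, -0.4744, 1.0007]
J₁: ẑ×o_n = [0.4744, -0.5375, 0.0000], ω = ẑ
J2: z=[-0.7193, -0.6947, 0.0000] o=[0.2570, -0.2662, 0.0000] → [-0.6951, 0.7198, -0.4021, -0.7193, -0.6947, 0.0000]
J3: z=[-0.7193, -0.6947, 0.0000] o=[0.2958, -0.8677, -0.3857] → [-0.9630, 0.9973, -0.8618, -0.7193, -0.6947, 0.0000]
J4: z=[0.6016, -0.6230, 0.5000] o=[0.0804, -0.6447, 0.1513] → [-0.6143, -0.8200, -0.2825, 0.6016, -0.6230, 0.5000]
J5: z=[-0.7253, -0.6883, 0.0151] o=[0.1464, -0.7040, 0.6180] → [-0.2669, 0.2672, -0.6373, -0.7253, -0.6883, 0.0151]
J6: z=[0.3116, -0.3086, 0.8987] o=[-0.3854, -0.4280, 0.8971] → [0.0097, -0.1689, -0.0614, 0.3116, -0.3086, 0.8987]
V = J·q̇ = [0.5574, -0.7592, 0.1112, 0.1551, 0.4029, 0.3517]

0.5574 -0.7592 0.1112 0.1551 0.4029 0.3517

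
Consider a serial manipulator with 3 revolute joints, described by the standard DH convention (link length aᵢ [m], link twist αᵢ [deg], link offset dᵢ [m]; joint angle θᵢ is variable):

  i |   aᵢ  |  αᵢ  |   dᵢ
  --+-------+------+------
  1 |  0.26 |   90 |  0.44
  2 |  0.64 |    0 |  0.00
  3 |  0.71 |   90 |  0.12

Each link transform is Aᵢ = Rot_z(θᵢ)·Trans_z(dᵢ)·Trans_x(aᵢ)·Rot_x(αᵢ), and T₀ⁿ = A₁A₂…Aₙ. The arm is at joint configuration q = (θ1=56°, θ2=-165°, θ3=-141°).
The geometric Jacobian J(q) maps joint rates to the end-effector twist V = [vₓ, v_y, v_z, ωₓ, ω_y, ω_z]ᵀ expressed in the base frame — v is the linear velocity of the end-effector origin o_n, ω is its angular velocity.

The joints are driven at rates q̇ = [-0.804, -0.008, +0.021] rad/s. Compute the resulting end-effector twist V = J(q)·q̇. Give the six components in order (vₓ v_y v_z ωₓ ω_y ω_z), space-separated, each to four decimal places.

o_n = [0.1326, -0.0181, 0.8488]
J₁: ẑ×o_n = [0.0181, 0.1326, -0.0000], ω = ẑ
J2: z=[0.8290, -0.5592, 0.0000] o=[0.1454, 0.2155, 0.4400] → [-0.2286, -0.3389, -0.2009, 0.8290, -0.5592, 0.0000]
J3: z=[0.8290, -0.5592, 0.0000] o=[-0.2003, -0.2970, 0.2744] → [-0.3212, -0.4762, 0.4173, 0.8290, -0.5592, 0.0000]
V = J·q̇ = [-0.0195, -0.1139, 0.0104, 0.0108, -0.0073, -0.8040]

-0.0195 -0.1139 0.0104 0.0108 -0.0073 -0.8040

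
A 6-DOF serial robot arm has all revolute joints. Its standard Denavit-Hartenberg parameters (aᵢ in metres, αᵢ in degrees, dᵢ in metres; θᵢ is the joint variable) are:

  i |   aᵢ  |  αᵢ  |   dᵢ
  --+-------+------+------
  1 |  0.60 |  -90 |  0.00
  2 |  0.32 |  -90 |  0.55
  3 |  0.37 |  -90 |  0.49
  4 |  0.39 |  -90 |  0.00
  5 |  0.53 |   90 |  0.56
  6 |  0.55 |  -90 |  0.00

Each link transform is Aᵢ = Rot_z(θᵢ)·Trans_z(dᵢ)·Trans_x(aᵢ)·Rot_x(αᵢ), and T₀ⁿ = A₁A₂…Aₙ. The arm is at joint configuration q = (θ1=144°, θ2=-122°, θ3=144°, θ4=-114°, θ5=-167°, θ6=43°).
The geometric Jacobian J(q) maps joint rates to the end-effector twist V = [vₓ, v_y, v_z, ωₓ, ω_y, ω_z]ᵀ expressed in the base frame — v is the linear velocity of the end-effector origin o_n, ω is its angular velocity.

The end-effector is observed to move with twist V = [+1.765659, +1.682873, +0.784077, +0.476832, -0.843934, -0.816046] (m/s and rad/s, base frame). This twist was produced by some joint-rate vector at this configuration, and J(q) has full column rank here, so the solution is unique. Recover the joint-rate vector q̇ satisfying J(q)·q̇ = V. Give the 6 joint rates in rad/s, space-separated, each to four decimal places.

-0.8230 -0.1930 -0.5560 -0.3430 -0.7460 -0.5610

o_n = [-1.0982, 0.9510, -0.6075]
J₁: ẑ×o_n = [-0.9510, -1.0982, 0.0000], ω = ẑ
J2: z=[-0.5878, -0.8090, 0.0000] o=[-0.4854, 0.3527, 0.0000] → [0.4915, -0.3571, -0.8475, -0.5878, -0.8090, 0.0000]
J3: z=[-0.6861, 0.4985, 0.5299] o=[-0.6715, -0.1920, 0.2714] → [-1.0438, -0.8291, -0.5715, -0.6861, 0.4985, 0.5299]
J4: z=[-0.7275, -0.4714, -0.4985] o=[-1.0082, 0.3215, 0.2772] → [0.7309, -0.5987, -0.5005, -0.7275, -0.4714, -0.4985]
J5: z=[-0.2803, 0.8674, -0.4112] o=[-1.2524, 0.3837, 0.5748] → [-0.7922, -0.3948, -0.2927, -0.2803, 0.8674, -0.4112]
J6: z=[0.8497, 0.4235, 0.3140] o=[-1.1727, 0.7308, -0.1090] → [-0.2802, 0.4470, 0.1556, 0.8497, 0.4235, 0.3140]
q̇ = J⁺·V = [-0.8230, -0.1930, -0.5560, -0.3430, -0.7460, -0.5610]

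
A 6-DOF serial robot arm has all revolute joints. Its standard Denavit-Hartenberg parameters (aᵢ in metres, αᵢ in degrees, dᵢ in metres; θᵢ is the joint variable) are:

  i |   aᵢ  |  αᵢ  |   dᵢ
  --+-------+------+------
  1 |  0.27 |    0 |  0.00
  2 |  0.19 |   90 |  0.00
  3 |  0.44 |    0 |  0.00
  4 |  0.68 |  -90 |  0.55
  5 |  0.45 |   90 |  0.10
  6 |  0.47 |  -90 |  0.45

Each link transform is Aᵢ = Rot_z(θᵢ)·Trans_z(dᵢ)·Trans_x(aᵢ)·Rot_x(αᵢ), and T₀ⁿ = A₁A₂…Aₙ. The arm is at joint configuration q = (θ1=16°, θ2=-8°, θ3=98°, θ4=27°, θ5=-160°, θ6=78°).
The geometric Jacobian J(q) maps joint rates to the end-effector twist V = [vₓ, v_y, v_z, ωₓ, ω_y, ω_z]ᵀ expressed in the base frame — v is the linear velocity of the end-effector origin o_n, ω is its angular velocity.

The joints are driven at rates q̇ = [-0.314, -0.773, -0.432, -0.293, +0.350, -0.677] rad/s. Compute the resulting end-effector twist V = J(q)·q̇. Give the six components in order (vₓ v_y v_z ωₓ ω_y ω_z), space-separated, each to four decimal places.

-0.0894 -0.0720 0.0945 -0.4278 0.0296 -1.0981

o_n = [-0.0297, -0.2838, 0.1240]
J₁: ẑ×o_n = [0.2838, -0.0297, 0.0000], ω = ẑ
J2: z=[0.0000, 0.0000, 1.0000] o=[0.2595, 0.0744, 0.0000] → [0.3582, -0.2892, 0.0000, 0.0000, 0.0000, 1.0000]
J3: z=[0.1392, -0.9903, 0.0000] o=[0.4477, 0.1009, 0.0000] → [-0.1228, -0.0173, -0.5263, 0.1392, -0.9903, 0.0000]
J4: z=[0.1392, -0.9903, 0.0000] o=[0.3871, 0.0923, 0.4357] → [0.3087, 0.0434, -0.4650, 0.1392, -0.9903, 0.0000]
J5: z=[-0.8112, -0.1140, -0.5736] o=[0.0774, -0.5066, 0.9927] → [0.2268, -0.6433, -0.1929, -0.8112, -0.1140, -0.5736]
J6: z=[0.0635, 0.9578, -0.2802] o=[0.2578, -0.6366, 0.5890] → [-0.3465, 0.1101, 0.2978, 0.0635, 0.9578, -0.2802]
V = J·q̇ = [-0.0894, -0.0720, 0.0945, -0.4278, 0.0296, -1.0981]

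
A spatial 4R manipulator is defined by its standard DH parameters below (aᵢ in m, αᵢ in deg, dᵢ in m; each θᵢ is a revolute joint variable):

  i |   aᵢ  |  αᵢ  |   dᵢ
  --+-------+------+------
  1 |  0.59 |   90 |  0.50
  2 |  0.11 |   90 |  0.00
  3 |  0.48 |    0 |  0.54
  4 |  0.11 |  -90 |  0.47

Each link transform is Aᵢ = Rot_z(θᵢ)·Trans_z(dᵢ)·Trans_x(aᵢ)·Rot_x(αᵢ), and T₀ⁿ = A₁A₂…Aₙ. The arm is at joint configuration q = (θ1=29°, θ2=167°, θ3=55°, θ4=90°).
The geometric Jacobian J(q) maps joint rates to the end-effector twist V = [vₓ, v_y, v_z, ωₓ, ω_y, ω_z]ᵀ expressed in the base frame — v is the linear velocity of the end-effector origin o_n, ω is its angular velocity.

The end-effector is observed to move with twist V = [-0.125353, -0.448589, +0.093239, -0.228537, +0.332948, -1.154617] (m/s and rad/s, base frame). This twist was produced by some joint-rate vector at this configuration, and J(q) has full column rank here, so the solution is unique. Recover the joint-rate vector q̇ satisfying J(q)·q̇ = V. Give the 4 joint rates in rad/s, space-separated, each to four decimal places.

-0.9880 -0.4020 -0.7520 0.5810

o_n = [0.6844, -0.1423, 1.5505]
J₁: ẑ×o_n = [0.1423, 0.6844, -0.0000], ω = ẑ
J2: z=[0.4848, -0.8746, 0.0000] o=[0.5160, 0.2860, 0.5000] → [-0.9188, -0.5093, -0.0604, 0.4848, -0.8746, 0.0000]
J3: z=[0.1967, 0.1091, 0.9744] o=[0.4223, 0.2341, 0.5247] → [0.4786, 0.0536, -0.1026, 0.1967, 0.1091, 0.9744]
J4: z=[0.1967, 0.1091, 0.9744] o=[0.4845, -0.1810, 1.1128] → [0.0101, 0.1086, -0.0142, 0.1967, 0.1091, 0.9744]
q̇ = J⁺·V = [-0.9880, -0.4020, -0.7520, 0.5810]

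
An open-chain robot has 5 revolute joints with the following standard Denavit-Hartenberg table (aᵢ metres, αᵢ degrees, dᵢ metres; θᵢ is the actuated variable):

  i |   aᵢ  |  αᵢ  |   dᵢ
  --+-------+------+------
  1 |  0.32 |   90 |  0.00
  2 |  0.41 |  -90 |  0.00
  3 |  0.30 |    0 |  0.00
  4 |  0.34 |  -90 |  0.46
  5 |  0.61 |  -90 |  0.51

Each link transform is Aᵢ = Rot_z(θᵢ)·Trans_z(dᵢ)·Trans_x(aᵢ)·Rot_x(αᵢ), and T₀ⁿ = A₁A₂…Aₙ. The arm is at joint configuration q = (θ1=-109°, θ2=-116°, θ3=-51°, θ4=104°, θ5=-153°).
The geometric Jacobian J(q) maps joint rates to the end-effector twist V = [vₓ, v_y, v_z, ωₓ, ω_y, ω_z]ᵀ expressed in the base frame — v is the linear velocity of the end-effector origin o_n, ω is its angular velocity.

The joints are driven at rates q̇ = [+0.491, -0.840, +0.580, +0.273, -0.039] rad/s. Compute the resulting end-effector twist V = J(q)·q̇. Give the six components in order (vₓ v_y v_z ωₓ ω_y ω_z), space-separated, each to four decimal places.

0.2082 0.2470 -0.5267 0.5269 -0.9778 0.0891

o_n = [-0.3939, -0.8713, -0.3851]
J₁: ẑ×o_n = [0.8713, -0.3939, 0.0000], ω = ẑ
J2: z=[-0.9455, 0.3256, 0.0000] o=[-0.1042, -0.3026, 0.0000] → [-0.1254, -0.3641, 0.6321, -0.9455, 0.3256, 0.0000]
J3: z=[-0.2926, -0.8498, -0.4384] o=[-0.0457, -0.1326, -0.3685] → [-0.3097, 0.1478, -0.0798, -0.2926, -0.8498, -0.4384]
J4: z=[-0.2926, -0.8498, -0.4384] o=[-0.2392, 0.0215, -0.5382] → [-0.5215, 0.1126, 0.1298, -0.2926, -0.8498, -0.4384]
J5: z=[0.4550, -0.5270, 0.7178] o=[-0.0878, -0.3730, -0.9238] → [0.0739, -0.4648, -0.3881, 0.4550, -0.5270, 0.7178]
V = J·q̇ = [0.2082, 0.2470, -0.5267, 0.5269, -0.9778, 0.0891]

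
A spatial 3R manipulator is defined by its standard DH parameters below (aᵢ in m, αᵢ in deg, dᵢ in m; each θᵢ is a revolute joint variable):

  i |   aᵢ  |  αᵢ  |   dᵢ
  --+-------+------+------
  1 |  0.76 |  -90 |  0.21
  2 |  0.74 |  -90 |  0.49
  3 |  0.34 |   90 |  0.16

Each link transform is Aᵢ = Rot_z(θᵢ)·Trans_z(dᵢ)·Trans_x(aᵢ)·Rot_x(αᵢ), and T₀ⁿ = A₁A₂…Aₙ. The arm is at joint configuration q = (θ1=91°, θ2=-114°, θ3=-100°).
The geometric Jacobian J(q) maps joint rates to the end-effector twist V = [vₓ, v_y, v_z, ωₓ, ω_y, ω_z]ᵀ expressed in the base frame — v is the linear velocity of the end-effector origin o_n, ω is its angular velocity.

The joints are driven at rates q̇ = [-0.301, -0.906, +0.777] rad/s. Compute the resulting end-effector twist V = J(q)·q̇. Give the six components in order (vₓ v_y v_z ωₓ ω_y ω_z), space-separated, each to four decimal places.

0.1519 -0.4775 0.1192 0.8935 0.7255 0.0150

o_n = [-0.8357, 0.6147, 0.8972]
J₁: ẑ×o_n = [-0.6147, -0.8357, 0.0000], ω = ẑ
J2: z=[-0.9998, -0.0175, 0.0000] o=[-0.0133, 0.7599, 0.2100] → [-0.0120, 0.6871, 0.1308, -0.9998, -0.0175, 0.0000]
J3: z=[-0.0159, 0.9134, 0.4067] o=[-0.4979, 0.4504, 0.8860] → [-0.0567, -0.1372, 0.3059, -0.0159, 0.9134, 0.4067]
V = J·q̇ = [0.1519, -0.4775, 0.1192, 0.8935, 0.7255, 0.0150]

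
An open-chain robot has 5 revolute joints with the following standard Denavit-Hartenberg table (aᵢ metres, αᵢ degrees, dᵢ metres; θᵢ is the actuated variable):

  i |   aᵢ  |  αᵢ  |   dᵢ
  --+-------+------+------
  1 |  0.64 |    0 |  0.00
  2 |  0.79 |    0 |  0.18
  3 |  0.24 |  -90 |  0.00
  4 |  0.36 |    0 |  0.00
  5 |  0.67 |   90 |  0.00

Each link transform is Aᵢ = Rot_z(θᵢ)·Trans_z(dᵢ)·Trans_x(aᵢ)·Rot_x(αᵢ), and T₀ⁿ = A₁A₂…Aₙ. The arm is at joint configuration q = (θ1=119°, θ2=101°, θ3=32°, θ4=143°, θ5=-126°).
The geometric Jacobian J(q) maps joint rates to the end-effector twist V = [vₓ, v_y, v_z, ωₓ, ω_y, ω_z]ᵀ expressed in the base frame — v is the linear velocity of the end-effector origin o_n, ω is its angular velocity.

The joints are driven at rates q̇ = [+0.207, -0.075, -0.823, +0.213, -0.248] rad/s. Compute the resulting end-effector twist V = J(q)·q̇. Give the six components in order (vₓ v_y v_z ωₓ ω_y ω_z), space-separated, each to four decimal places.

-0.4265 0.0199 0.0837 -0.0333 0.0108 -0.6910

o_n = [-1.0988, -0.5122, -0.2325]
J₁: ẑ×o_n = [0.5122, -1.0988, 0.0000], ω = ẑ
J2: z=[0.0000, 0.0000, 1.0000] o=[-0.3103, 0.5598, 0.0000] → [1.0720, -0.7885, 0.0000, 0.0000, 0.0000, 1.0000]
J3: z=[0.0000, 0.0000, 1.0000] o=[-0.9155, 0.0520, 0.1800] → [0.5642, -0.1833, 0.0000, 0.0000, 0.0000, 1.0000]
J4: z=[0.9511, -0.3090, 0.0000] o=[-0.9896, -0.1763, 0.1800] → [0.1275, 0.3924, -0.3532, 0.9511, -0.3090, 0.0000]
J5: z=[0.9511, -0.3090, 0.0000] o=[-0.9008, 0.0971, -0.0367] → [0.0605, 0.1863, -0.6407, 0.9511, -0.3090, 0.0000]
V = J·q̇ = [-0.4265, 0.0199, 0.0837, -0.0333, 0.0108, -0.6910]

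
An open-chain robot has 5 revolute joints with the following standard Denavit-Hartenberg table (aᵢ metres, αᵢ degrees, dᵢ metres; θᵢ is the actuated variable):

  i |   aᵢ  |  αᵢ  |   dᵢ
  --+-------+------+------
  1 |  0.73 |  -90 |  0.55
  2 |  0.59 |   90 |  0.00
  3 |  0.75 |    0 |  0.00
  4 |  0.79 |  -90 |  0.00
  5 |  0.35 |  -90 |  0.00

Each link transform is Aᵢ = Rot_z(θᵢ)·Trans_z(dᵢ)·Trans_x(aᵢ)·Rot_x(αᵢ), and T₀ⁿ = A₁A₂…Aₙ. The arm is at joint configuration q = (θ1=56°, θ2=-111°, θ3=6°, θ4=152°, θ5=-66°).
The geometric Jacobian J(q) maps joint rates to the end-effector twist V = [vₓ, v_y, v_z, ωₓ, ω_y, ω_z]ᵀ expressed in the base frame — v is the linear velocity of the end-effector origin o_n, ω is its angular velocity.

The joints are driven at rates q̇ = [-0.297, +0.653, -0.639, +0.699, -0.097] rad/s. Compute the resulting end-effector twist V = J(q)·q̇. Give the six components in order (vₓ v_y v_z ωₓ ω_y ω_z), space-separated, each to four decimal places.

o_n = [-0.2077, 0.4568, 0.8755]
J₁: ẑ×o_n = [-0.4568, -0.2077, 0.0000], ω = ẑ
J2: z=[-0.8290, 0.5592, 0.0000] o=[0.4082, 0.6052, 0.5500] → [0.1820, 0.2699, 0.4674, -0.8290, 0.5592, 0.0000]
J3: z=[-0.5221, -0.7740, -0.3584] o=[0.2900, 0.4299, 1.1008] → [0.1840, 0.0608, -0.3993, -0.5221, -0.7740, -0.3584]
J4: z=[-0.5221, -0.7740, -0.3584] o=[0.0755, 0.2521, 1.7972] → [0.7867, -0.3796, -0.3261, -0.5221, -0.7740, -0.3584]
J5: z=[0.8437, -0.4072, -0.3497] o=[-0.0231, 0.6352, 1.1133] → [0.0344, 0.2652, -0.2258, 0.8437, -0.4072, -0.3497]
V = J·q̇ = [0.6835, -0.0920, 0.3543, -0.6545, 0.3582, -0.2846]

0.6835 -0.0920 0.3543 -0.6545 0.3582 -0.2846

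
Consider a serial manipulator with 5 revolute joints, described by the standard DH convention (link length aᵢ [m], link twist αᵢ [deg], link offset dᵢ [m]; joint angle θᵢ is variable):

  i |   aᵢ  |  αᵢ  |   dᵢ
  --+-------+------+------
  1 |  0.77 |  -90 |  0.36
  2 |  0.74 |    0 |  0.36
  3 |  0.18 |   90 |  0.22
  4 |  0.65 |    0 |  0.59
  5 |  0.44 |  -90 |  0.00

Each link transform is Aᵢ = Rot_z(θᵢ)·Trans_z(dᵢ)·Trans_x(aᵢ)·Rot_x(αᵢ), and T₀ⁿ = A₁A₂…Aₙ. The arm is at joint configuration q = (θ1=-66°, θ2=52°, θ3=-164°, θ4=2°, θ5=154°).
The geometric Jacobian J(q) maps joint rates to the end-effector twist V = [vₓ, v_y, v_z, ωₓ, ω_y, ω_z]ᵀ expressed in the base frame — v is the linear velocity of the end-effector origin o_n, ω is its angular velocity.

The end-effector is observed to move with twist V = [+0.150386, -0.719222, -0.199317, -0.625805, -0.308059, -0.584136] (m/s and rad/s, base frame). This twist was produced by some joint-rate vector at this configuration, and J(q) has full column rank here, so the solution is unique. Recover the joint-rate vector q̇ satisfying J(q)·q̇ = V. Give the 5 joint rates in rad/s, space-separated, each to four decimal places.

o_n = [0.9249, -0.1556, -0.0476]
J₁: ẑ×o_n = [0.1556, 0.9249, -0.0000], ω = ẑ
J2: z=[0.9135, 0.4067, 0.0000] o=[0.3132, -0.7034, 0.3600] → [-0.1658, 0.3724, 0.2516, 0.9135, 0.4067, 0.0000]
J3: z=[0.9135, 0.4067, 0.0000] o=[0.8274, -0.9732, -0.2231] → [0.0714, -0.1603, 0.7072, 0.9135, 0.4067, 0.0000]
J4: z=[-0.3771, 0.8470, -0.3746] o=[1.0009, -0.8221, -0.0562] → [0.2570, 0.0317, -0.1870, -0.3771, 0.8470, -0.3746]
J5: z=[-0.3771, 0.8470, -0.3746] o=[0.7002, -0.0908, 0.3250] → [-0.3399, -0.2247, -0.1659, -0.3771, 0.8470, -0.3746]
q̇ = J⁺·V = [-0.5950, -0.6440, -0.0530, 0.2180, -0.2470]

-0.5950 -0.6440 -0.0530 0.2180 -0.2470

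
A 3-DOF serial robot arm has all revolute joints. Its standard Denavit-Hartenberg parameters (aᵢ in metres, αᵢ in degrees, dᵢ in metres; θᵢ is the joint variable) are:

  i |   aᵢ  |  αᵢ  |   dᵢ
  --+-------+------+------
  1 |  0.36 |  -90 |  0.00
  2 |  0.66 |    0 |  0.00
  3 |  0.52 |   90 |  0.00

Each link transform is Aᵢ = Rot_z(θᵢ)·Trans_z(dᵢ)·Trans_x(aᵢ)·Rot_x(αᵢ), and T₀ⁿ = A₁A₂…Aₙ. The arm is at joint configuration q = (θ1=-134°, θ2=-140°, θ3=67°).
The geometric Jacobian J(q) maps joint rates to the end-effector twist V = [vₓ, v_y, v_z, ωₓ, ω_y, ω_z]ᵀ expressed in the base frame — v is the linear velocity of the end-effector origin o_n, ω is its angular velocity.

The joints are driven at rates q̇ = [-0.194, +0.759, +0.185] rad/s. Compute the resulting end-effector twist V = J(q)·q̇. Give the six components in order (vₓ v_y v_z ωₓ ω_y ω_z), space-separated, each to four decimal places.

-0.5507 -0.5684 0.2402 0.6791 -0.6558 -0.1940

o_n = [-0.0045, -0.0046, 0.9215]
J₁: ẑ×o_n = [0.0046, -0.0045, 0.0000], ω = ẑ
J2: z=[0.7193, -0.6947, 0.0000] o=[-0.2501, -0.2590, 0.0000] → [-0.6401, -0.6629, 0.3536, 0.7193, -0.6947, 0.0000]
J3: z=[0.7193, -0.6947, 0.0000] o=[0.1011, 0.1047, 0.4242] → [-0.3454, -0.3577, -0.1520, 0.7193, -0.6947, 0.0000]
V = J·q̇ = [-0.5507, -0.5684, 0.2402, 0.6791, -0.6558, -0.1940]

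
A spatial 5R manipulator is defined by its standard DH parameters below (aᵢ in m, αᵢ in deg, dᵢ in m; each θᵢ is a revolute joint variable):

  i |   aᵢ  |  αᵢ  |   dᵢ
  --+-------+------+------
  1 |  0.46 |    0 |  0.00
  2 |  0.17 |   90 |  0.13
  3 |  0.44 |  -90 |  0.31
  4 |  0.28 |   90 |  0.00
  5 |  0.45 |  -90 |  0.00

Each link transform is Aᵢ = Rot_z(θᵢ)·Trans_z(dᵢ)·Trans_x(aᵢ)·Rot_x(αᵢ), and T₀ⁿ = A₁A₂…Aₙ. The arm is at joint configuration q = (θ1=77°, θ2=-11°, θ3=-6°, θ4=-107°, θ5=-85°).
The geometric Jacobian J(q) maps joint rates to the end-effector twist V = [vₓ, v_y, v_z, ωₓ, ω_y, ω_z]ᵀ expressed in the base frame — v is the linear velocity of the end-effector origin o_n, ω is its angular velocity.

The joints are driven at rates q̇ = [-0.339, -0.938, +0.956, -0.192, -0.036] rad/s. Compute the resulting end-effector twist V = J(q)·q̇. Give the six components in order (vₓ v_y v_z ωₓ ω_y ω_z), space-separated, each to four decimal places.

0.5134 -0.6104 0.2890 0.8887 -0.3802 -1.4715

o_n = [0.8559, 0.6254, -0.3521]
J₁: ẑ×o_n = [-0.6254, 0.8559, 0.0000], ω = ẑ
J2: z=[0.0000, 0.0000, 1.0000] o=[0.1035, 0.4482, 0.0000] → [-0.1772, 0.7524, 0.0000, 0.0000, 0.0000, 1.0000]
J3: z=[0.9135, -0.4067, 0.0000] o=[0.1726, 0.6035, 0.1300] → [0.1961, 0.4404, 0.2979, 0.9135, -0.4067, 0.0000]
J4: z=[0.0425, 0.0955, 0.9945] o=[0.6338, 0.8772, 0.0840] → [0.2087, 0.2394, -0.0319, 0.0425, 0.0955, 0.9945]
J5: z=[-0.6539, -0.7499, 0.1000] o=[0.8453, 0.6939, 0.0926] → [0.3403, -0.2897, 0.0527, -0.6539, -0.7499, 0.1000]
V = J·q̇ = [0.5134, -0.6104, 0.2890, 0.8887, -0.3802, -1.4715]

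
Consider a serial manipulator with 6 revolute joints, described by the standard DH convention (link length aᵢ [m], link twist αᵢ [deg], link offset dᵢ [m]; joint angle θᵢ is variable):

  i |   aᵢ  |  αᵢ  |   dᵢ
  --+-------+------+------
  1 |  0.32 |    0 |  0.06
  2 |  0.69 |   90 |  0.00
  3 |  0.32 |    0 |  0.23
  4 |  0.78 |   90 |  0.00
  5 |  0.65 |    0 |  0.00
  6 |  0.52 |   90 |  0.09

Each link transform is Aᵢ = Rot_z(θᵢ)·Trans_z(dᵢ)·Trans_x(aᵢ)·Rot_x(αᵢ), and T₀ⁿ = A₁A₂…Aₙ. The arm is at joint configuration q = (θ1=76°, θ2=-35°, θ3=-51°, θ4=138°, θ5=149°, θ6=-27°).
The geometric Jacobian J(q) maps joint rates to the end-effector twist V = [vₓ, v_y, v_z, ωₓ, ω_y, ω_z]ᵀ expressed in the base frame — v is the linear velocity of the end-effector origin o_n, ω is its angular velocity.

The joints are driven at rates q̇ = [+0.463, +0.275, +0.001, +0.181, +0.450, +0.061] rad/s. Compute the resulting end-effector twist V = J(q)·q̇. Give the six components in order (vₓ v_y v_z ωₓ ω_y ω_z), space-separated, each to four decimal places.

o_n = [1.4757, 0.1934, -0.2460]
J₁: ẑ×o_n = [-0.1934, 1.4757, 0.0000], ω = ẑ
J2: z=[0.0000, 0.0000, 1.0000] o=[0.0774, 0.3105, 0.0600] → [0.1171, 1.3983, -0.0000, 0.0000, 0.0000, 1.0000]
J3: z=[0.6561, -0.7547, 0.0000] o=[0.5982, 0.7632, 0.0600] → [0.2310, 0.2008, 0.2885, 0.6561, -0.7547, 0.0000]
J4: z=[0.6561, -0.7547, 0.0000] o=[0.9010, 0.7217, -0.1887] → [0.0433, 0.0376, 0.0871, 0.6561, -0.7547, 0.0000]
J5: z=[0.7537, 0.6552, -0.0523] o=[0.9319, 0.7485, 0.5902] → [-0.5770, 0.6018, -0.7747, 0.7537, 0.6552, -0.0523]
J6: z=[0.7537, 0.6552, -0.0523] o=[1.1295, 0.4767, 0.0338] → [-0.1982, 0.1928, -0.4404, 0.7537, 0.6552, -0.0523]
V = J·q̇ = [-0.3210, 1.3574, -0.3594, 0.5045, 0.1974, 0.7113]

-0.3210 1.3574 -0.3594 0.5045 0.1974 0.7113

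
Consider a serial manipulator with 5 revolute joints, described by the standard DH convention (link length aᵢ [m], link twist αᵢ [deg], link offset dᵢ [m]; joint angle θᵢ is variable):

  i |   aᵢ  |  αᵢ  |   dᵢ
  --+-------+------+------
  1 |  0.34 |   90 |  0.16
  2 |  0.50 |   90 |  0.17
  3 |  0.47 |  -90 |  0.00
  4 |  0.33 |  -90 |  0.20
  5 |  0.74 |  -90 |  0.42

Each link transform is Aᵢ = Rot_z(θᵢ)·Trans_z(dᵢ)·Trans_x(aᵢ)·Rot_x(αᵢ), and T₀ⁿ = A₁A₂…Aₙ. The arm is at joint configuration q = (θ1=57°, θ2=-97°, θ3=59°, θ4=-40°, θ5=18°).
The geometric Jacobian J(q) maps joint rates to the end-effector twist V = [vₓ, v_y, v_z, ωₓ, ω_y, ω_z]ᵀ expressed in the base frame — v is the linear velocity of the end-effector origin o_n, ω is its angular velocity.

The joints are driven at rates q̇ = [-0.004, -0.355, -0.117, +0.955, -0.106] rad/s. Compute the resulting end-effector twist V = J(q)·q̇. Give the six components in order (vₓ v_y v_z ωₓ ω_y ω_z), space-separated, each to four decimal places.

o_n = [1.1441, -0.9341, -1.1020]
J₁: ẑ×o_n = [0.9341, 1.1441, -0.0000], ω = ẑ
J2: z=[0.8387, -0.5446, 0.0000] o=[0.1852, 0.2851, 0.1600] → [0.6873, 1.0584, -0.5003, 0.8387, -0.5446, 0.0000]
J3: z=[-0.5406, -0.8324, 0.1219] o=[0.2946, 0.1415, -0.3363] → [0.7685, -0.3104, 1.2886, -0.5406, -0.8324, 0.1219]
J4: z=[0.4888, -0.1929, 0.8508] o=[0.6164, -0.1027, -0.5765] → [0.8087, 0.7059, -0.3046, 0.4888, -0.1929, 0.8508]
J5: z=[0.8542, 0.3037, -0.4219] o=[0.7726, -0.4492, -0.5098] → [-0.3845, 0.3491, -0.5271, 0.8542, 0.3037, -0.4219]
V = J·q̇ = [0.4754, 0.2931, -0.2082, 0.1418, 0.0743, 0.8390]

0.4754 0.2931 -0.2082 0.1418 0.0743 0.8390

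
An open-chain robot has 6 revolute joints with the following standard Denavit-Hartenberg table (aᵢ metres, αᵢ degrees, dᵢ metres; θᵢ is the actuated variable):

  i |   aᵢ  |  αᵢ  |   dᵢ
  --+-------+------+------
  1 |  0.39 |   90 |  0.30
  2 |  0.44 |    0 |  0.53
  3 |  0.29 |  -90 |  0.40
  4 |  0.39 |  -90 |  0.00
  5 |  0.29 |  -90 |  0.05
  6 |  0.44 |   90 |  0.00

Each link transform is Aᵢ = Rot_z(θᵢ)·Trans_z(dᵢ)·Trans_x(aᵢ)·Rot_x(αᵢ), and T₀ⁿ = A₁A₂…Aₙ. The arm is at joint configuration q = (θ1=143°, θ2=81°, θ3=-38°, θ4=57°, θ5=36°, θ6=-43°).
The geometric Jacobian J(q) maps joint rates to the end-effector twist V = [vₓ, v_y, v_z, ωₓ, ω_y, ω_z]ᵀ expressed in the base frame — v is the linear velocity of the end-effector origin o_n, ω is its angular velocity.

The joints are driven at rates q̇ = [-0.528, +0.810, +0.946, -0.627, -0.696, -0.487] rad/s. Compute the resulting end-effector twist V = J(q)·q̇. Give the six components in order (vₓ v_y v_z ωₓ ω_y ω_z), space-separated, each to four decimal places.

0.5841 0.1590 1.7739 0.5815 1.9346 -0.1940

o_n = [-0.8434, 0.6320, 0.7978]
J₁: ẑ×o_n = [-0.6320, -0.8434, 0.0000], ω = ẑ
J2: z=[0.6018, 0.7986, 0.0000] o=[-0.3115, 0.2347, 0.3000] → [0.3976, -0.2996, 0.6639, 0.6018, 0.7986, 0.0000]
J3: z=[0.6018, 0.7986, 0.0000] o=[-0.0475, 0.6994, 0.7346] → [0.0505, -0.0381, 0.5951, 0.6018, 0.7986, 0.0000]
J4: z=[0.5447, -0.4104, 0.7314] o=[0.0239, 1.1465, 0.9324] → [0.4315, -0.5610, -0.6362, 0.5447, -0.4104, 0.7314]
J5: z=[0.1621, -0.8041, -0.5720] o=[-0.2970, 0.9788, 1.0772] → [0.0263, 0.3578, -0.4956, 0.1621, -0.8041, -0.5720]
J6: z=[0.0430, 0.5848, -0.8100] o=[-0.5748, 0.9076, 1.0111] → [-0.3480, 0.2267, 0.1452, 0.0430, 0.5848, -0.8100]
V = J·q̇ = [0.5841, 0.1590, 1.7739, 0.5815, 1.9346, -0.1940]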